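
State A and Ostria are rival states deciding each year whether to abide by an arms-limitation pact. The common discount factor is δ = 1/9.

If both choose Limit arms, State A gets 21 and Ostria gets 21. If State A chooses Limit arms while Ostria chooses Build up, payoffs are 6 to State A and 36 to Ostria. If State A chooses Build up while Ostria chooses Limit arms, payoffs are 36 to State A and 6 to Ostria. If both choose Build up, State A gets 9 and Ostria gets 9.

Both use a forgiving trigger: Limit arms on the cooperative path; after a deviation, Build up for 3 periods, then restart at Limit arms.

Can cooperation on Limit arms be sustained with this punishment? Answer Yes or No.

No

A one-shot deviation gives 36 now, then 9 for 3 periods, then back to 21.
Gain from deviating: (36−21) today; loss: (21−9) in each of the next 3 periods.
No-deviation condition: (21−9)(δ+…+δ^3) ≥ 36−21, i.e. δ+…+δ^3 ≥ 5/4.
At δ = 1/9: δ+…+δ^3 = 0.1248 < 1.2500.
So cooperation is not sustainable.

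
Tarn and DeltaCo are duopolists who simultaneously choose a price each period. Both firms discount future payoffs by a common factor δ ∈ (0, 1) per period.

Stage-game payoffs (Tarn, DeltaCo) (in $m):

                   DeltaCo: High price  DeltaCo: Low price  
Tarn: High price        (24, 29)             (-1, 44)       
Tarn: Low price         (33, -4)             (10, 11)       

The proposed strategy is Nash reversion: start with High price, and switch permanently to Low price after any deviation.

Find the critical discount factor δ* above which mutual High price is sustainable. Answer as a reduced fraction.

5/11

Tarn's threshold: (33−24)/(33−10) = 9/23.
DeltaCo's threshold: (44−29)/(44−11) = 5/11.
9/23 < 5/11, so DeltaCo binds and δ* = 5/11.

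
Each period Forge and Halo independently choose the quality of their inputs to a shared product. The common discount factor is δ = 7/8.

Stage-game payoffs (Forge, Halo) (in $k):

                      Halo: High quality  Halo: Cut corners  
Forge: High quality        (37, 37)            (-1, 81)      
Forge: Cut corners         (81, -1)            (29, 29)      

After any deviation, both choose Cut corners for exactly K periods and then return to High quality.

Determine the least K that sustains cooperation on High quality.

12

No profitable deviation requires (37−29)(δ+…+δ^K) ≥ 81−37, i.e. δ+…+δ^K ≥ 11/2 ≈ 5.5000.
With δ = 7/8, the partial sums are K=1: 0.8750, K=2: 1.6406, …, K=10: 5.1585, K=11: 5.3887, K=12: 5.5901.
K = 12 is the first length at which the sum reaches 5.5000.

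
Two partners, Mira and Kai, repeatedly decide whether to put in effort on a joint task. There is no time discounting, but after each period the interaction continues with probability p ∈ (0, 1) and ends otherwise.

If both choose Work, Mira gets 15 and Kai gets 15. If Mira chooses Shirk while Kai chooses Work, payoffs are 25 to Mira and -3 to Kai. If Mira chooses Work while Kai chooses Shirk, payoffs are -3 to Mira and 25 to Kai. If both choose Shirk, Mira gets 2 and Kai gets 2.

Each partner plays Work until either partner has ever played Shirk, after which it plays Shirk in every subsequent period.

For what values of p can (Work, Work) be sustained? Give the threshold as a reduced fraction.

Expected cooperation value is 15 + p·15 + p²·15 + … = 15/(1−p); deviation gives 25 + p·2/(1−p).
15 ≥ 25(1−p) + 2p ⇒ 23p ≥ 10 ⇒ p ≥ 10/23.

10/23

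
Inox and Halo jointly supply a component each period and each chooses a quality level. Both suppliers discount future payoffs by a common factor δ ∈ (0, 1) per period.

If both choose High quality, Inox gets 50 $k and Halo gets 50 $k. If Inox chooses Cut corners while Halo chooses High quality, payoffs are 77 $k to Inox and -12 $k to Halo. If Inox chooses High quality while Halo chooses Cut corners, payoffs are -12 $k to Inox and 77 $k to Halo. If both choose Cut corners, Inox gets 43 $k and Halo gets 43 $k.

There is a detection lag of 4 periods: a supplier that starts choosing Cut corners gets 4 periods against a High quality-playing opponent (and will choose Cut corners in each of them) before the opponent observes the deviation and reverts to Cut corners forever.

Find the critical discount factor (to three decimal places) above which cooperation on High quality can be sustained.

0.944

Deviating for the 4 undetected periods gains 77−50 = 27 per period over cooperation, then loses 50−43 = 7 per period forever once punishment starts.
Gain: 27(1 + δ + … + δ^3); loss: 7·δ^4/(1−δ).
No profitable deviation ⇔ 27(1−δ^4) ≤ 7·δ^4, i.e. δ^4 ≥ 27/(27+7) = 27/34.
Hence δ ≥ (27/34)^(1/4) ≈ 0.944.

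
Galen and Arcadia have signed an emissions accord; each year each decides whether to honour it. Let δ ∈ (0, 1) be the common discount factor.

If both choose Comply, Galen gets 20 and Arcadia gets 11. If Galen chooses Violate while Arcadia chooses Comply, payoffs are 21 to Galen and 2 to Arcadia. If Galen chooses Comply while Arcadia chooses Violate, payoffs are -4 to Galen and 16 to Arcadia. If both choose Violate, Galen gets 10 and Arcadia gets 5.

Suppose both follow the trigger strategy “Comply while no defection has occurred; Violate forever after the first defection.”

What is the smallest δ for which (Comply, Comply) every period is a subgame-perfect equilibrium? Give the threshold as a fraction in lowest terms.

Galen: cooperation gives 20 each period; deviation gives 21 once then 10 forever.
  20/(1−δ) ≥ 21 + 10δ/(1−δ) ⇒ δ ≥ 1/11.
Arcadia: cooperation gives 11 each period; deviation gives 16 once then 5 forever.
  δ ≥ 5/11.
Both must hold, so the binding constraint is Arcadia's: δ ≥ 5/11.

5/11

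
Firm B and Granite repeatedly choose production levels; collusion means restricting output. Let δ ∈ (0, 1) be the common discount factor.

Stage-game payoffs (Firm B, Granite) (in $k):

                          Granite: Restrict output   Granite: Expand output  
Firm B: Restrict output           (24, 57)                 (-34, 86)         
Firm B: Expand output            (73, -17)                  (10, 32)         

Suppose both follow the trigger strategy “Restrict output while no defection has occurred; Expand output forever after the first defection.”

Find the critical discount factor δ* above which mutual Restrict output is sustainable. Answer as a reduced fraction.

Firm B's threshold: (73−24)/(73−10) = 7/9.
Granite's threshold: (86−57)/(86−32) = 29/54.
7/9 > 29/54, so Firm B binds and δ* = 7/9.

7/9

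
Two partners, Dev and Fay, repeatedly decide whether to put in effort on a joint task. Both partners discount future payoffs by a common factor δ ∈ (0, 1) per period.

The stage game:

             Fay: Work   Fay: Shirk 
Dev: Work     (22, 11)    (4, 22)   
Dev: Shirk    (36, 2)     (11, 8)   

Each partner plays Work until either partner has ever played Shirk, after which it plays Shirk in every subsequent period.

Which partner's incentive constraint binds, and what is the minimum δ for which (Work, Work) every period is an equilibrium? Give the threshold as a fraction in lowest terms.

Dev: cooperation gives 22 each period; deviation gives 36 once then 11 forever.
  22/(1−δ) ≥ 36 + 11δ/(1−δ) ⇒ δ ≥ 14/25.
Fay: cooperation gives 11 each period; deviation gives 22 once then 8 forever.
  δ ≥ 11/14.
Both must hold, so the binding constraint is Fay's: δ ≥ 11/14.

Fay; δ ≥ 11/14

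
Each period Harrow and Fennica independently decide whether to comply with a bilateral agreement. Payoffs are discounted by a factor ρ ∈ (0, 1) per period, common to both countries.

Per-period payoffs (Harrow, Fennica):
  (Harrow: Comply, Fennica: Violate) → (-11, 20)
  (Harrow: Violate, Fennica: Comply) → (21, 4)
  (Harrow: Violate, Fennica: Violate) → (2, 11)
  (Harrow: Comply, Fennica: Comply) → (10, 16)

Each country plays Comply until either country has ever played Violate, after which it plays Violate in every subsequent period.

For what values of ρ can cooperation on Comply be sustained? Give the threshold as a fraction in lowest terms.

Harrow's threshold: (21−10)/(21−2) = 11/19.
Fennica's threshold: (20−16)/(20−11) = 4/9.
11/19 > 4/9, so Harrow binds and ρ* = 11/19.

11/19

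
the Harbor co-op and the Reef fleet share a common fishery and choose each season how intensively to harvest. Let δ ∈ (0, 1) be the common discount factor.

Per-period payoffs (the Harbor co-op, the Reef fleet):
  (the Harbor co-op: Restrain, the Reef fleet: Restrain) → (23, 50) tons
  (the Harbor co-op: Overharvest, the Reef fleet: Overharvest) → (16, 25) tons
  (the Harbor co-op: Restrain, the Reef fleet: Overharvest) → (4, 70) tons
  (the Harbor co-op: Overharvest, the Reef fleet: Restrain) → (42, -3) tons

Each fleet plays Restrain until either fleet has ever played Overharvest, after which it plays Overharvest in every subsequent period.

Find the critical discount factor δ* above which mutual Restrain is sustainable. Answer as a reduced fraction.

19/26

the Harbor co-op: cooperation gives 23 each period; deviation gives 42 once then 16 forever.
  23/(1−δ) ≥ 42 + 16δ/(1−δ) ⇒ δ ≥ 19/26.
the Reef fleet: cooperation gives 50 each period; deviation gives 70 once then 25 forever.
  δ ≥ 20/45 = 4/9.
Both must hold, so the binding constraint is the Harbor co-op's: δ ≥ 19/26.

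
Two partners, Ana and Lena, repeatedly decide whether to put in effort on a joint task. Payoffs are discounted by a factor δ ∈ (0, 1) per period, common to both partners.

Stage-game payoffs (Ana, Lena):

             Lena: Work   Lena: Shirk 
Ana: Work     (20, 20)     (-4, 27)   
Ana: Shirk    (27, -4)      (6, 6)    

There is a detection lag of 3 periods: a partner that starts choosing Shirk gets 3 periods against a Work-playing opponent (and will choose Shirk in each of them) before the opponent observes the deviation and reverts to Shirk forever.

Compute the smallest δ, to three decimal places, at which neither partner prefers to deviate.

0.693

Deviating for the 3 undetected periods gains 27−20 = 7 per period over cooperation, then loses 20−6 = 14 per period forever once punishment starts.
Gain: 7(1 + δ + … + δ^2); loss: 14·δ^3/(1−δ).
No profitable deviation ⇔ 7(1−δ^3) ≤ 14·δ^3, i.e. δ^3 ≥ 7/(7+14) = 1/3.
Hence δ ≥ (1/3)^(1/3) ≈ 0.693.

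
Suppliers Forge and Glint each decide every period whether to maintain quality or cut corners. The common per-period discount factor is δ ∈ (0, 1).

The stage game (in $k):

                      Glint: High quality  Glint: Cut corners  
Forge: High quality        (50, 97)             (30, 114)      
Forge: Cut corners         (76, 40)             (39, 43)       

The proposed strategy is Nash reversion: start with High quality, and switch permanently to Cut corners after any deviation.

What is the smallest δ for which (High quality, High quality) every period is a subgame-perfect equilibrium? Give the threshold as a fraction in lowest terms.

26/37

Forge's threshold: (76−50)/(76−39) = 26/37.
Glint's threshold: (114−97)/(114−43) = 17/71.
26/37 > 17/71, so Forge binds and δ* = 26/37.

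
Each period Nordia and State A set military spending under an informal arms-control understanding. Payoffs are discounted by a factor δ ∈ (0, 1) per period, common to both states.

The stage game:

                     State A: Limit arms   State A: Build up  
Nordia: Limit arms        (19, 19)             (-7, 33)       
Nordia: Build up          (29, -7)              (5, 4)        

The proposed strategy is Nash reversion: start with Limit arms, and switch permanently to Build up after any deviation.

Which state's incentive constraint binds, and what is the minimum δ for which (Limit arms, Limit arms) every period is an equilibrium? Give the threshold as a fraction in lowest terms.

Nordia: cooperation gives 19 each period; deviation gives 29 once then 5 forever.
  19/(1−δ) ≥ 29 + 5δ/(1−δ) ⇒ δ ≥ 10/24 = 5/12.
State A: cooperation gives 19 each period; deviation gives 33 once then 4 forever.
  δ ≥ 14/29.
Both must hold, so the binding constraint is State A's: δ ≥ 14/29.

State A; δ ≥ 14/29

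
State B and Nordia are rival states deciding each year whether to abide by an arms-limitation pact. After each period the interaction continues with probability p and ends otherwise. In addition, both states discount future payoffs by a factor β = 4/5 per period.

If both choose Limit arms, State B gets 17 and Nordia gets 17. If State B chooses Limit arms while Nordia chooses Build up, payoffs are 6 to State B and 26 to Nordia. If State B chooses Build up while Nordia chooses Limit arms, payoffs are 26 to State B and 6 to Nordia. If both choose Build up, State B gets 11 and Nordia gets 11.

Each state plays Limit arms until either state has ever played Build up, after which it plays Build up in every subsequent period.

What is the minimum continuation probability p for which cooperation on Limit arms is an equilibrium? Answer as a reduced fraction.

Expected continuation weight on next period's payoff is β·p = 4/5·p, which plays the role of the discount factor.
Cooperation requires 4/5·p ≥ (26−17)/(26−11) = 3/5, hence p ≥ 3/4.

3/4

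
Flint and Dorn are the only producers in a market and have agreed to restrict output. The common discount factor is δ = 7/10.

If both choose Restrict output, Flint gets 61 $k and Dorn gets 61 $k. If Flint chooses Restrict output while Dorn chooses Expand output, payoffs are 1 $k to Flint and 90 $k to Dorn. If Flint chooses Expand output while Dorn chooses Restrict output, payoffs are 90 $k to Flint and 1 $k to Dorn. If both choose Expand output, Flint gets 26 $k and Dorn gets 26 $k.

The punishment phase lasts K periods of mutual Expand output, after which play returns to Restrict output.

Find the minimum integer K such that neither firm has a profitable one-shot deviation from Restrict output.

No profitable deviation requires (61−26)(δ+…+δ^K) ≥ 90−61, i.e. δ+…+δ^K ≥ 29/35 ≈ 0.8286.
With δ = 7/10, the partial sums are K=1: 0.7000, K=2: 1.1900.
K = 2 is the first length at which the sum reaches 0.8286.

2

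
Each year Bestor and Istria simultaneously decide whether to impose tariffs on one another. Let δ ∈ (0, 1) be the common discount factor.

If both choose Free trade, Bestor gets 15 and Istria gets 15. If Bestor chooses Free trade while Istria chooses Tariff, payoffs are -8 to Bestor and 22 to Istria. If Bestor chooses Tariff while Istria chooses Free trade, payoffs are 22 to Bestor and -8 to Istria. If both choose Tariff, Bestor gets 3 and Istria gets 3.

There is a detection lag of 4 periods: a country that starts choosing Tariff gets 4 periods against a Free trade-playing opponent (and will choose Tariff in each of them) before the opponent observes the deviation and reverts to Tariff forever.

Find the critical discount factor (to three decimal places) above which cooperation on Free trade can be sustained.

The best deviation is to choose Tariff for all 4 undetected periods, earning 22 each, then 3 forever once detected.
Deviation value: 22(1−δ^4)/(1−δ) + 3δ^4/(1−δ); cooperation value: 15/(1−δ).
IC: 15 ≥ 22(1−δ^4) + 3δ^4 = 22 − 19δ^4.
So δ^4 ≥ 7/19, giving δ ≥ (7/19)^(1/4) ≈ 0.779.

0.779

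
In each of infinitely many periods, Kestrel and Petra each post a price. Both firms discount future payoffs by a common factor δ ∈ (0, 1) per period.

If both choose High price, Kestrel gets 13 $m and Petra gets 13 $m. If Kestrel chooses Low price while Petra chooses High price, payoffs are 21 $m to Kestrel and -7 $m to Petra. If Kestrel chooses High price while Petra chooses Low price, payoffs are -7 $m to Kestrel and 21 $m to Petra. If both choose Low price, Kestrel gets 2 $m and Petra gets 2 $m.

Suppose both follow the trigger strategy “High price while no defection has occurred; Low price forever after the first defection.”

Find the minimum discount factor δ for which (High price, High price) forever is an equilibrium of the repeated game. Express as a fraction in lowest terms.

13/(1−δ) ≥ 21 + 2δ/(1−δ)
13 ≥ 21 − 19δ
δ ≥ 8/19.

8/19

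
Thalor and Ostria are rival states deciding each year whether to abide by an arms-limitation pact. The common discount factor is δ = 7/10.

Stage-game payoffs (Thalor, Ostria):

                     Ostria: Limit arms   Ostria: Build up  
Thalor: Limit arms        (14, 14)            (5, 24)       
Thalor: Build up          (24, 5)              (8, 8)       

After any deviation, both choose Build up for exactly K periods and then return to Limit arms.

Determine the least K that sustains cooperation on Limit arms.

Need Σ_{k=1}^{K} δ^k ≥ (24−14)/(14−8) = 1.6667 at δ = 7/10.
At K = 3 the sum is 1.5330 < 1.6667; at K = 4 it is 1.7731 ≥ 1.6667.
So the minimum punishment length is K = 4.

4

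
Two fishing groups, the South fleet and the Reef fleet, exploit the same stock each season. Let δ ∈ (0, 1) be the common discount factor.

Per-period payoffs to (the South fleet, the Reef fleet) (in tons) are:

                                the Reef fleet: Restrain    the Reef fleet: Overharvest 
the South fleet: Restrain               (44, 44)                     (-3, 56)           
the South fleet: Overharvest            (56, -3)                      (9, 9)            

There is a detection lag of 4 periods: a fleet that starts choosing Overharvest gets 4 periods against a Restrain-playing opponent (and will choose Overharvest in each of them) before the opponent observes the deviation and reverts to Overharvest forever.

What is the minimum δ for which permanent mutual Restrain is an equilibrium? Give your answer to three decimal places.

0.711

Deviating for the 4 undetected periods gains 56−44 = 12 per period over cooperation, then loses 44−9 = 35 per period forever once punishment starts.
Gain: 12(1 + δ + … + δ^3); loss: 35·δ^4/(1−δ).
No profitable deviation ⇔ 12(1−δ^4) ≤ 35·δ^4, i.e. δ^4 ≥ 12/(12+35) = 12/47.
Hence δ ≥ (12/47)^(1/4) ≈ 0.711.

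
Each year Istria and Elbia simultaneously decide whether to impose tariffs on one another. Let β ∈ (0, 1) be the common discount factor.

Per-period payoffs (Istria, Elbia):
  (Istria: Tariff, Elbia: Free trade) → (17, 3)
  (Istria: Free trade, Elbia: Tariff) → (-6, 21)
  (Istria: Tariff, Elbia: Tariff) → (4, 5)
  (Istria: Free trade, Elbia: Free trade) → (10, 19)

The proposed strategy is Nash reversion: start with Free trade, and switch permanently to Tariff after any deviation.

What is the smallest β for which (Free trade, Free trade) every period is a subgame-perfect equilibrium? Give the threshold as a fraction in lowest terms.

Istria's threshold: (17−10)/(17−4) = 7/13.
Elbia's threshold: (21−19)/(21−5) = 1/8.
7/13 > 1/8, so Istria binds and β* = 7/13.

7/13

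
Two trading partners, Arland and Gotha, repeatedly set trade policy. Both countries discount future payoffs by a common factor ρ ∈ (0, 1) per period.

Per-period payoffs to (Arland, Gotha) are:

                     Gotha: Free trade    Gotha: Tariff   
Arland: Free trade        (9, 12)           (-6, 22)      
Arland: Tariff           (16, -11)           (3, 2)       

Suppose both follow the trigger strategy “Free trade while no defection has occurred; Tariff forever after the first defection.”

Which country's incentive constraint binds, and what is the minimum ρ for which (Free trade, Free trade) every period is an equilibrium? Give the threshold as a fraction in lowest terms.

For Arland: deviation gain 16−9 = 7, per-period punishment loss 9−3 = 6. IC gives ρ ≥ 7/13.
For Gotha: gain 10, loss 10 per period, so ρ ≥ 10/20 = 1/2.
The tighter constraint is Arland's, so cooperation needs ρ ≥ 7/13.

Arland; ρ ≥ 7/13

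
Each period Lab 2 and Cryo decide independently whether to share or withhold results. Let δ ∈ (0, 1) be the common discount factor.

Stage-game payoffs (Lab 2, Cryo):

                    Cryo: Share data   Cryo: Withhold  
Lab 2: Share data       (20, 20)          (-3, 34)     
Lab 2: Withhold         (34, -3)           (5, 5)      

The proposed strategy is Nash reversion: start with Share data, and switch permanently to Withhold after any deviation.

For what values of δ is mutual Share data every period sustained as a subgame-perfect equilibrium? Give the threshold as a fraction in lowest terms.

20/(1−δ) ≥ 34 + 5δ/(1−δ)
20 ≥ 34 − 29δ
δ ≥ 14/29.

14/29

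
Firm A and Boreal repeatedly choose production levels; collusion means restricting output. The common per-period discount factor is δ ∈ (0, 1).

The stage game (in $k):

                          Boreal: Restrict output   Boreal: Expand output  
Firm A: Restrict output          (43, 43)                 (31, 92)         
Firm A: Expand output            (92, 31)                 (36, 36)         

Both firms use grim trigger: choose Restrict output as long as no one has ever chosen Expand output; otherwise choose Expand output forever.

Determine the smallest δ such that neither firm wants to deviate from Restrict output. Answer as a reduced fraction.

Under grim trigger the critical discount factor is (T−C)/(T−P) with T = 92, C = 43, P = 36.
δ* = (92−43)/(92−36) = 49/56 = 7/8.

7/8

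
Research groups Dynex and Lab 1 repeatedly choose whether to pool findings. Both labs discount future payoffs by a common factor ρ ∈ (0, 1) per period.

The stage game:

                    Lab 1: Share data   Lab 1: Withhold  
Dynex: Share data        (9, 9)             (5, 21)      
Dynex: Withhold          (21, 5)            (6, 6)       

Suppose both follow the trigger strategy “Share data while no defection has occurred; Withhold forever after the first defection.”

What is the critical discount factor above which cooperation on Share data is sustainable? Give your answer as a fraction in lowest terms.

4/5

Under grim trigger the critical discount factor is (T−C)/(T−P) with T = 21, C = 9, P = 6.
ρ* = (21−9)/(21−6) = 12/15 = 4/5.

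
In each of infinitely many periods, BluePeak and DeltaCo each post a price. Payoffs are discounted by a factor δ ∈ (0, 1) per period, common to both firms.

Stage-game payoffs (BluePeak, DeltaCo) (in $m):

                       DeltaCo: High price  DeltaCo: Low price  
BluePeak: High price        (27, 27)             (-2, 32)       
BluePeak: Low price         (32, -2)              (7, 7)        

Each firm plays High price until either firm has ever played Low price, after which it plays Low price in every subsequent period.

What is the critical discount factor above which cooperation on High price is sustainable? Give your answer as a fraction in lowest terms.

1/5

One-period gain from deviating is 32 − 27 = 5. The loss is 27 − 7 = 20 in every subsequent period, with present value 20·δ/(1−δ).
Deviation is unprofitable when 20·δ/(1−δ) ≥ 5, i.e. δ/(1−δ) ≥ 1/4.
Equivalently δ ≥ 5/(5+20) = 1/5.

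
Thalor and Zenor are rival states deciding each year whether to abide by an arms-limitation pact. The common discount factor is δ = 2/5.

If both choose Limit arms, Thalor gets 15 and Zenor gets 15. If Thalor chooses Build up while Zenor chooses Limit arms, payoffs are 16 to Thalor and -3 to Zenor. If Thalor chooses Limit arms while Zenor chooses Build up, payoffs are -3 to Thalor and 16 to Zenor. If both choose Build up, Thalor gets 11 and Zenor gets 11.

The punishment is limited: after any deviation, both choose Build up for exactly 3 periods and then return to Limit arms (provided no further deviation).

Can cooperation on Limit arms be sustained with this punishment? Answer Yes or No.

IC: δ+…+δ^3 ≥ (16−15)/(15−11) = 1/4.
At δ = 2/5: partial sum = 0.6240 ≥ 0.2500. Cooperation sustainable.

Yes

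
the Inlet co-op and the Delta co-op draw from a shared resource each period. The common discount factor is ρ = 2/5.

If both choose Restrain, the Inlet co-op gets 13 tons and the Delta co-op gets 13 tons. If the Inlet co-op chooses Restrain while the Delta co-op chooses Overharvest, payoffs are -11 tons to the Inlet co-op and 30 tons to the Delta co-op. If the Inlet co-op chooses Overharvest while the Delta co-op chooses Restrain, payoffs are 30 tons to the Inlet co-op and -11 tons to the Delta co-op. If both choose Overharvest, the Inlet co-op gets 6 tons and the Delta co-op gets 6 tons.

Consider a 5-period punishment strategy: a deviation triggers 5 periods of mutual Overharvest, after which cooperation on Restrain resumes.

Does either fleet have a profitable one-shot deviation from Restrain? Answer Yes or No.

A one-shot deviation gives 30 now, then 6 for 5 periods, then back to 13.
Gain from deviating: (30−13) today; loss: (13−6) in each of the next 5 periods.
No-deviation condition: (13−6)(ρ+…+ρ^5) ≥ 30−13, i.e. ρ+…+ρ^5 ≥ 17/7.
At ρ = 2/5: ρ+…+ρ^5 = 0.6598 < 2.4286.
So cooperation is not sustainable.

Yes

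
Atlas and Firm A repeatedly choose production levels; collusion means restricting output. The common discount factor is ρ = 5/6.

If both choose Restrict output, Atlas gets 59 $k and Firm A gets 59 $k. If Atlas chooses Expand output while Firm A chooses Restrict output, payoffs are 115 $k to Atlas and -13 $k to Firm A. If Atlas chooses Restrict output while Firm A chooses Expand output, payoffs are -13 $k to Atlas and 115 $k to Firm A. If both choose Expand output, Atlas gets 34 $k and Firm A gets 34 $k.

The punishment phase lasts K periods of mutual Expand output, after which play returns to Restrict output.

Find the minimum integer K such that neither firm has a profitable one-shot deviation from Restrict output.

No profitable deviation requires (59−34)(ρ+…+ρ^K) ≥ 115−59, i.e. ρ+…+ρ^K ≥ 56/25 ≈ 2.2400.
With ρ = 5/6, the partial sums are K=1: 0.8333, K=2: 1.5278, K=3: 2.1065, K=4: 2.5887.
K = 4 is the first length at which the sum reaches 2.2400.

4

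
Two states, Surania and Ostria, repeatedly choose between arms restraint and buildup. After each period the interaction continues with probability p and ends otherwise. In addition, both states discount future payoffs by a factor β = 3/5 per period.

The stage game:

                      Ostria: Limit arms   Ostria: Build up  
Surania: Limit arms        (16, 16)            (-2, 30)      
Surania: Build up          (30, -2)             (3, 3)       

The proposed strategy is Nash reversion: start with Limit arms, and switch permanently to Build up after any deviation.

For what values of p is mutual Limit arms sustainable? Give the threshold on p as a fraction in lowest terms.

With continuation probability p and discount β, the effective per-period discount factor is βp.
Grim-trigger IC: βp ≥ (30−16)/(30−3) = 14/27.
So p ≥ (14/27)/(3/5) = 70/81.

70/81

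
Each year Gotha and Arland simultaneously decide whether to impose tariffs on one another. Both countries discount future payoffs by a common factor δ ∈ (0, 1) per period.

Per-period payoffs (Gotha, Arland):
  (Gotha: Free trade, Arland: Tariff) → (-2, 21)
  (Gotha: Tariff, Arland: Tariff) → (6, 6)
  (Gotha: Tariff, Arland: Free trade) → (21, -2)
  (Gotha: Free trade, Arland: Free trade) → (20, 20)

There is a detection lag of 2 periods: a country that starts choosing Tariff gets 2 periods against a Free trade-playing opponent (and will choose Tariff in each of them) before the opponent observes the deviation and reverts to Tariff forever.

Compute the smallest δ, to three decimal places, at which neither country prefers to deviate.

0.258

The best deviation is to choose Tariff for all 2 undetected periods, earning 21 each, then 6 forever once detected.
Deviation value: 21(1−δ^2)/(1−δ) + 6δ^2/(1−δ); cooperation value: 20/(1−δ).
IC: 20 ≥ 21(1−δ^2) + 6δ^2 = 21 − 15δ^2.
So δ^2 ≥ 1/15, giving δ ≥ (1/15)^(1/2) ≈ 0.258.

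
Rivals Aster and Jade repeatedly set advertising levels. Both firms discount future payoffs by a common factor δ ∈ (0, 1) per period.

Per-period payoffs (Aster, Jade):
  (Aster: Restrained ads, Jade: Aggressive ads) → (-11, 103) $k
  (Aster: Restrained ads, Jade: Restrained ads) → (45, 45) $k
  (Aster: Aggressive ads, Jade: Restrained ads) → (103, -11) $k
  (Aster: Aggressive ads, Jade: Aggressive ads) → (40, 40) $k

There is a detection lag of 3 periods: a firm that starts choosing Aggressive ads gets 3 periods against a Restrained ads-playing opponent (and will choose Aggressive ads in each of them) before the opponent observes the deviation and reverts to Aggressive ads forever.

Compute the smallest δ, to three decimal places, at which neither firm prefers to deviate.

A deviator earns 103 for 3 periods, then 40 forever; cooperating earns 45 forever. Multiplying the IC by (1−δ):
45 ≥ 103(1−δ^3) + 40δ^3, so 63·δ^3 ≥ 58 and δ^3 ≥ 58/63.
δ ≥ (58/63)^(1/3) ≈ 0.973.

0.973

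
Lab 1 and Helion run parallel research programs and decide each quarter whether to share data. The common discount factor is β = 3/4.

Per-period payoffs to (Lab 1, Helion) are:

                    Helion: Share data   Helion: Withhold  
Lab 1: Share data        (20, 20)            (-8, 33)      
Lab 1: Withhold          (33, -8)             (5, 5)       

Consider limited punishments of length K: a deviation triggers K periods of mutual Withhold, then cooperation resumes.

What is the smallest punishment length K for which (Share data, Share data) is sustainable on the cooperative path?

2

IC: β(1−β^K)/(1−β) ≥ (33−20)/(20−5) = 13/15.
With β = 3/4: need 1 − β^K ≥ 13/15·(1−3/4)/(3/4), i.e. β^K ≤ 0.7111.
Since (3/4)^1 = 0.7500 and (3/4)^2 = 0.5625, the smallest such K is 2.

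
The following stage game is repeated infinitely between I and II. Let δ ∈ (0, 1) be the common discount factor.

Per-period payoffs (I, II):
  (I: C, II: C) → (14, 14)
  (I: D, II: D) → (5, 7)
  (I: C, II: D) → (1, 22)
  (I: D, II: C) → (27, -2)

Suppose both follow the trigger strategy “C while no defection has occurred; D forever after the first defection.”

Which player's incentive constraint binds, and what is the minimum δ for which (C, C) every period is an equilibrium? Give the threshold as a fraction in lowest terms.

I: cooperation gives 14 each period; deviation gives 27 once then 5 forever.
  14/(1−δ) ≥ 27 + 5δ/(1−δ) ⇒ δ ≥ 13/22.
II: cooperation gives 14 each period; deviation gives 22 once then 7 forever.
  δ ≥ 8/15.
Both must hold, so the binding constraint is I's: δ ≥ 13/22.

I; δ ≥ 13/22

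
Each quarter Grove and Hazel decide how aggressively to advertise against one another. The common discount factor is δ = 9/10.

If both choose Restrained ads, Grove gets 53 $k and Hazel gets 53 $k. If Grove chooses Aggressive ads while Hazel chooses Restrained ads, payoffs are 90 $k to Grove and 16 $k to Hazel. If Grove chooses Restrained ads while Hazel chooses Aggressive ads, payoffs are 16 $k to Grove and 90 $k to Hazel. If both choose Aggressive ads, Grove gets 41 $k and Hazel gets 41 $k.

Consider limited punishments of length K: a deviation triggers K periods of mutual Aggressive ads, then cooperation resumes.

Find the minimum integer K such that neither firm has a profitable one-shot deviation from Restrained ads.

4

IC: δ(1−δ^K)/(1−δ) ≥ (90−53)/(53−41) = 37/12.
With δ = 9/10: need 1 − δ^K ≥ 37/12·(1−9/10)/(9/10), i.e. δ^K ≤ 0.6574.
Since (9/10)^3 = 0.7290 and (9/10)^4 = 0.6561, the smallest such K is 4.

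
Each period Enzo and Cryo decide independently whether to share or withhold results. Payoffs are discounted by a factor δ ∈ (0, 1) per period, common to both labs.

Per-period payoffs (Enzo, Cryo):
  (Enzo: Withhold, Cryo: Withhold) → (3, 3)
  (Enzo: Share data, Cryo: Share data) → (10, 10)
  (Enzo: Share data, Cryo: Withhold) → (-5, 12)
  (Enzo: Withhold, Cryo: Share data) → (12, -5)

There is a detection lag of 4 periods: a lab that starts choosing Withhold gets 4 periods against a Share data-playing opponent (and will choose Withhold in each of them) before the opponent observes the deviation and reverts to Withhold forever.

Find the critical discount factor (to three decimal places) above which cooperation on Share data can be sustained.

0.687

A deviator earns 12 for 4 periods, then 3 forever; cooperating earns 10 forever. Multiplying the IC by (1−δ):
10 ≥ 12(1−δ^4) + 3δ^4, so 9·δ^4 ≥ 2 and δ^4 ≥ 2/9.
δ ≥ (2/9)^(1/4) ≈ 0.687.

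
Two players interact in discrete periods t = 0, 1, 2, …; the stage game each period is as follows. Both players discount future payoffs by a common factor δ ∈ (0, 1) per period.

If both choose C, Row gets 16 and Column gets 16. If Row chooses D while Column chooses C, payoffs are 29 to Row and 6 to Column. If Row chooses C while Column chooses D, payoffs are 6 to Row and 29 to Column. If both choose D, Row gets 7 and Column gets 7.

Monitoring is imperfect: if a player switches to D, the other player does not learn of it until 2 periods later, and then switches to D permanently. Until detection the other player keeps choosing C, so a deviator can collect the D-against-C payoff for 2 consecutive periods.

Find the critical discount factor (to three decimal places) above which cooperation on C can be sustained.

A deviator earns 29 for 2 periods, then 7 forever; cooperating earns 16 forever. Multiplying the IC by (1−δ):
16 ≥ 29(1−δ^2) + 7δ^2, so 22·δ^2 ≥ 13 and δ^2 ≥ 13/22.
δ ≥ (13/22)^(1/2) ≈ 0.769.

0.769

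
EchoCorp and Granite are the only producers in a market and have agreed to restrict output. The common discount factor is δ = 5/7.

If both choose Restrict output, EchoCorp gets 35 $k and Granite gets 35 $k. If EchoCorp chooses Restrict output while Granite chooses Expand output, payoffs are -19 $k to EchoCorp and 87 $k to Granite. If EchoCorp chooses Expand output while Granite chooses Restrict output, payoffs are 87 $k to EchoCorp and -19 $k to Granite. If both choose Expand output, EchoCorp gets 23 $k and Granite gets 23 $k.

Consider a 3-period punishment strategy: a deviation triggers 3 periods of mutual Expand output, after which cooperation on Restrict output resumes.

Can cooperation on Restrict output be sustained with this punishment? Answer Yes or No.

Comparing payoff streams over the 4 periods until play realigns: cooperate → 35(1+δ+…+δ^3); deviate → 87 + 23(δ+…+δ^3).
Cooperation is sustained iff (35−23)(δ+…+δ^3) ≥ 87−35.
δ+…+δ^3 = 5/7·(1−(5/7)^3)/(1−5/7) = 1.5889, and (87−35)/(35−23) = 4.3333.
1.5889 < 4.3333, so cooperation is not sustainable.

No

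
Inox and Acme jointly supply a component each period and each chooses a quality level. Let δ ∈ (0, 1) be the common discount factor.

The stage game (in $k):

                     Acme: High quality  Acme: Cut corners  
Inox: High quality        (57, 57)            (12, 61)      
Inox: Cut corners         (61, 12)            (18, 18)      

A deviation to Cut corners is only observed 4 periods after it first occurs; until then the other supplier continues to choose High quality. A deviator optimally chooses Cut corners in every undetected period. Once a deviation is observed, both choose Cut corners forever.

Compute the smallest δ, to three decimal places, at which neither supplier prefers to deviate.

0.552

Deviating for the 4 undetected periods gains 61−57 = 4 per period over cooperation, then loses 57−18 = 39 per period forever once punishment starts.
Gain: 4(1 + δ + … + δ^3); loss: 39·δ^4/(1−δ).
No profitable deviation ⇔ 4(1−δ^4) ≤ 39·δ^4, i.e. δ^4 ≥ 4/(4+39) = 4/43.
Hence δ ≥ (4/43)^(1/4) ≈ 0.552.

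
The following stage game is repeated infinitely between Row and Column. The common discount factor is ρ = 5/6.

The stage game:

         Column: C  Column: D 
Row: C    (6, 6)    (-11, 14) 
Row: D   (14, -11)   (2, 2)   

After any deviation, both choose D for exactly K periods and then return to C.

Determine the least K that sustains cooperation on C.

3

Need Σ_{k=1}^{K} ρ^k ≥ (14−6)/(6−2) = 2.0000 at ρ = 5/6.
At K = 2 the sum is 1.5278 < 2.0000; at K = 3 it is 2.1065 ≥ 2.0000.
So the minimum punishment length is K = 3.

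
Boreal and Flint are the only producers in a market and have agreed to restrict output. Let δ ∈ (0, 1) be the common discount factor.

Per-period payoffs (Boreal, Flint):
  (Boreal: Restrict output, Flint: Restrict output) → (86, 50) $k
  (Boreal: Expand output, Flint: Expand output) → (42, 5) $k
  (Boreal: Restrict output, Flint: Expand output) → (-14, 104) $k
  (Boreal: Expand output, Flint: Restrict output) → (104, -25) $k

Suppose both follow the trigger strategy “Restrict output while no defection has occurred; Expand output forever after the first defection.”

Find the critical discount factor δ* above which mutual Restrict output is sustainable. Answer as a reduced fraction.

Boreal's threshold: (104−86)/(104−42) = 9/31.
Flint's threshold: (104−50)/(104−5) = 6/11.
9/31 < 6/11, so Flint binds and δ* = 6/11.

6/11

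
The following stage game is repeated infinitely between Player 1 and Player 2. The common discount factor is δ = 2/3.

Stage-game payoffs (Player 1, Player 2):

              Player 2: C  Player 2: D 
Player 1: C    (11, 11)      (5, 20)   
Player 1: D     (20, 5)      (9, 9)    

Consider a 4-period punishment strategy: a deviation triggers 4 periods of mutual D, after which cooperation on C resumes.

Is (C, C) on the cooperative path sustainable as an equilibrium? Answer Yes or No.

No

Comparing payoff streams over the 5 periods until play realigns: cooperate → 11(1+δ+…+δ^4); deviate → 20 + 9(δ+…+δ^4).
Cooperation is sustained iff (11−9)(δ+…+δ^4) ≥ 20−11.
δ+…+δ^4 = 2/3·(1−(2/3)^4)/(1−2/3) = 1.6049, and (20−11)/(11−9) = 4.5000.
1.6049 < 4.5000, so cooperation is not sustainable.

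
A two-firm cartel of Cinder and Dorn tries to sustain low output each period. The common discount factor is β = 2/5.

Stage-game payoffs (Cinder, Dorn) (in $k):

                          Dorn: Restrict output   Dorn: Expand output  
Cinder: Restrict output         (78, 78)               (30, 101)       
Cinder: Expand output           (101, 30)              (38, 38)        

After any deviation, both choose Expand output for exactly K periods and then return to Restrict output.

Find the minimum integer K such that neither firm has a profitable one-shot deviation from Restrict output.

IC: β(1−β^K)/(1−β) ≥ (101−78)/(78−38) = 23/40.
With β = 2/5: need 1 − β^K ≥ 23/40·(1−2/5)/(2/5), i.e. β^K ≤ 0.1375.
Since (2/5)^2 = 0.1600 and (2/5)^3 = 0.0640, the smallest such K is 3.

3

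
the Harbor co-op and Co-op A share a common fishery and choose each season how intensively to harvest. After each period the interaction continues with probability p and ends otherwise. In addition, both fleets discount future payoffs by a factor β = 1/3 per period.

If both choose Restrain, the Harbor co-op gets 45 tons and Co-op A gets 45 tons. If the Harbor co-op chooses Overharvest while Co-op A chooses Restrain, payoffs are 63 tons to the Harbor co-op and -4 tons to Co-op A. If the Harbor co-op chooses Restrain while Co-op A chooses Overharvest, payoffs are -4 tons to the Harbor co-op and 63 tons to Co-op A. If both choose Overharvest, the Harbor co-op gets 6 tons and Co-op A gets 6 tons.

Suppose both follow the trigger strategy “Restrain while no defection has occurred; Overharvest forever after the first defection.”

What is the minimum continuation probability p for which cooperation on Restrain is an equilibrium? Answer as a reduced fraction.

18/19

Expected continuation weight on next period's payoff is β·p = 1/3·p, which plays the role of the discount factor.
Cooperation requires 1/3·p ≥ (63−45)/(63−6) = 6/19, hence p ≥ 18/19.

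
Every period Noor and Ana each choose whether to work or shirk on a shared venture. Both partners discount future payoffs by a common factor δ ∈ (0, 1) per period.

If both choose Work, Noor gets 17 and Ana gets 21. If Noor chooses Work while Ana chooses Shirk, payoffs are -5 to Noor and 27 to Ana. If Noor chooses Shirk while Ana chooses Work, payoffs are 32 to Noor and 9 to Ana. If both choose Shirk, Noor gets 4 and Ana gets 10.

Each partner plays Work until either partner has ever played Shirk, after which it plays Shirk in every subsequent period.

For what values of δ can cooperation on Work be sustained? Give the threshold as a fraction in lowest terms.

For Noor: deviation gain 32−17 = 15, per-period punishment loss 17−4 = 13. IC gives δ ≥ 15/28.
For Ana: gain 6, loss 11 per period, so δ ≥ 6/17.
The tighter constraint is Noor's, so cooperation needs δ ≥ 15/28.

15/28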